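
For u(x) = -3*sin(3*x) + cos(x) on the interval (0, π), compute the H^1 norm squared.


||u||_{H^1(0,π)}^2 = 46*π

u'(x) = -sin(x) - 9*cos(3*x).
Expand u² and (u')² and integrate term by term on (0, π), using: for integers n ≥ 1, ∫_0^π sin²(nx) dx = ∫_0^π cos²(nx) dx = π/2; for n ≠ n', ∫_0^π sin(nx)sin(n'x) dx = ∫_0^π cos(nx)cos(n'x) dx = 0; and by product-to-sum, ∫_0^π sin(nx)cos(n'x) dx = ½∫_0^π [sin((n+n')x) + sin((n−n')x)] dx, which is 0 when n+n' is even and 2n/(n²−n'²) when n+n' is odd (it need not vanish on (0, π)).
  u² squared terms: (-3)²·∫sin(3x)² dx = 9·π/2 = 9*π/2;  (1)²·∫cos(x)² dx = 1·π/2 = π/2.
  u² cross terms: 2·(-3)·(1)·∫sin(3x)·cos(x) dx = -6·(0) = 0.
  So ∫_0^π u² dx = 9*π/2 + π/2 + 0 = 5*π.
  (u')² squared terms: (-1)²·∫sin(x)² dx = 1·π/2 = π/2;  (-9)²·∫cos(3x)² dx = 81·π/2 = 81*π/2.
  (u')² cross terms: 2·(-1)·(-9)·∫sin(x)·cos(3x) dx = 18·(0) = 0.
  So ∫_0^π (u')² dx = π/2 + 81*π/2 + 0 = 41*π.
||u||_{H^1}^2 = (5*π) + (41*π) = 46*π.


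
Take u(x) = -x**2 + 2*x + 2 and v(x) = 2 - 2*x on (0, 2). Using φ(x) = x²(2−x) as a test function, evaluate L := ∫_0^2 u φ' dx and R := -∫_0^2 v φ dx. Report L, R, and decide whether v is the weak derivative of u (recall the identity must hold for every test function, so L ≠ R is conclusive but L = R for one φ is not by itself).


LHS = 8/15, RHS = 8/15. Yes, v = u' weakly.

u(x) = -x**2 + 2*x + 2, classical derivative u'(x) = 2 - 2*x.
φ(x) = x²(2−x), so φ'(x) = x*(4 - 3*x).
Note φ(0) = φ(2) = 0, so the boundary term u·φ vanishes.
LHS = ∫_0^2 u(x) φ'(x) dx = ∫_0^2 (3*x^4 - 10*x^3 + 2*x^2 + 8*x) dx. Term by term:
  ∫_0^2 3*x^4 dx = 96/5;  ∫_0^2 -10*x^3 dx = -40;  ∫_0^2 2*x^2 dx = 16/3;
  ∫_0^2 8*x dx = 16.
Sum: 96/5 − 40 + 16/3 + 16 = 8/15.
So LHS = 8/15.
∫_0^2 v(x) φ(x) dx = ∫_0^2 (2*x^4 - 6*x^3 + 4*x^2) dx. Term by term:
  ∫_0^2 2*x^4 dx = 64/5;  ∫_0^2 -6*x^3 dx = -24;  ∫_0^2 4*x^2 dx = 32/3.
Sum: 64/5 − 24 + 32/3 = -8/15.
So RHS = -∫_0^2 v(x) φ(x) dx = 8/15.
LHS = RHS, so the identity holds for this test φ.
Moreover u is smooth here and v(x) = u'(x) = 2 - 2*x pointwise, so the identity holds for every test function. Hence v is the weak derivative of u.


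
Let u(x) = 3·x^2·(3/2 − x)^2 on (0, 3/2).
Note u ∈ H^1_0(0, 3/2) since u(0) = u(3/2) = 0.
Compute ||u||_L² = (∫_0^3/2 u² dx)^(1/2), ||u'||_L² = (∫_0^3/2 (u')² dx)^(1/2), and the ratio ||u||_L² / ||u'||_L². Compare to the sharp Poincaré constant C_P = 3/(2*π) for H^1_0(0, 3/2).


||u||_L² / ||u'||_L² = sqrt(3)/4 < C_P = 3/(2*π).

u(x) = 3·x^2·(3/2 − x)^2, so u'(x) = 3*x*(2*x - 3)*(4*x - 3)/2.
u(x) = 3·x^2·(3/2 − x)^2 vanishes at x = 0 and x = 3/2, so u ∈ H^1_0(0, 3/2). Differentiate via the product rule and integrate the resulting polynomials term by term.
  ∫_0^3/2 u² dx = ∫_0^3/2 (9*x^8 - 54*x^7 + 243*x^6/2 - 243*x^5/2 + 729*x^4/16) dx. Term by term:
    ∫_0^3/2 9*x^8 dx = 19683/512;  ∫_0^3/2 -54*x^7 dx = -177147/1024;  ∫_0^3/2 243*x^6/2 dx = 531441/1792;
    ∫_0^3/2 -243*x^5/2 dx = -59049/256;  ∫_0^3/2 729*x^4/16 dx = 177147/2560.
  Sum: 19683/512 − 177147/1024 + 531441/1792 − 59049/256 + 177147/2560 = 19683/35840.
  ∫_0^3/2 (u')² dx = ∫_0^3/2 (144*x^6 - 648*x^5 + 1053*x^4 - 729*x^3 + 729*x^2/4) dx. Term by term:
    ∫_0^3/2 144*x^6 dx = 19683/56;  ∫_0^3/2 -648*x^5 dx = -19683/16;  ∫_0^3/2 1053*x^4 dx = 255879/160;
    ∫_0^3/2 -729*x^3 dx = -59049/64;  ∫_0^3/2 729*x^2/4 dx = 6561/32.
  Sum: 19683/56 − 19683/16 + 255879/160 − 59049/64 + 6561/32 = 6561/2240.
∫_0^3/2 u² dx = 19683/35840, so ||u||_L² = 81*sqrt(105)/1120.
∫_0^3/2 (u')² dx = 6561/2240, so ||u'||_L² = 81*sqrt(35)/280.
Ratio ||u||_L² / ||u'||_L² = sqrt(3)/4.
Sharp Poincaré constant on H^1_0(0, 3/2) is C_P = L/π = 3/(2*π), achieved by sin(2*π/3·x).
A polynomial bump cannot attain the sharp Poincaré constant (only the first sine eigenfunction does), so the ratio is strictly less than C_P, consistent with ||u||_L² ≤ C_P ||u'||_L².


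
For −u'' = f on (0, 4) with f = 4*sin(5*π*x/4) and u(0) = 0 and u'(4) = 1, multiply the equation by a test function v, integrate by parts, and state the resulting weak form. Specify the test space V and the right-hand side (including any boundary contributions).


V = {v ∈ H^1(0, 4) : v(0) = 0} (test functions vanish at x = 0 where u is specified); weak form: ∫_0^4 u'v' dx = ∫_0^4 (4*sin(5*π*x/4)) v dx + v(4) for all v ∈ V.

Multiply both sides by a test function v and integrate from 0 to 4:
  ∫_0^4 −u''(x) v(x) dx = ∫_0^4 f(x) v(x) dx.
Integrate the LHS by parts once:
  ∫_0^4 −u'' v dx = −[u'(x) v(x)]_0^4 + ∫_0^4 u'(x) v'(x) dx.
Thus ∫_0^4 u'(x) v'(x) dx = ∫_0^4 f(x) v(x) dx + [u'(x) v(x)]_0^4.
Choose V so that boundary terms are either known or forced to vanish.
Mixed BC: u(0) = 0 (Dirichlet) and u'(4) = 1 (Neumann). Define V = {v ∈ H^1(0, 4) : v(0) = 0}. Then [u' v]_0^4 = u'(4)·v(4) − u'(0)·0 = v(4).
Weak formulation: find u (satisfying any essential BC) such that ∫_0^4 u'(x) v'(x) dx = ∫_0^4 f v dx + v(4) for all v ∈ V (Dirichlet at 0 absorbed into V; Neumann datum at x = 4 contributes the boundary term).
Substituting f(x) = 4*sin(5*π*x/4), the right-hand side is ∫_0^4 (4*sin(5*π*x/4)) v dx + v(4).


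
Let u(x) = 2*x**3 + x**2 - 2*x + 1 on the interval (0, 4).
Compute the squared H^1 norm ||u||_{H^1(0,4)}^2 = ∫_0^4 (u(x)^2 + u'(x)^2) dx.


||u||_{H^1}^2 = 671772/35

The H^1 norm (squared) on an interval (0, L) is
  ||u||_{H^1}^2 = ∫_0^L u(x)^2 dx + ∫_0^L u'(x)^2 dx.
Compute u'(x) = 6*x**2 + 2*x - 2.
Then u(x)^2 = 4*x**6 + 4*x**5 - 7*x**4 + 6*x**2 - 4*x + 1 and u'(x)^2 = 36*x**4 + 24*x**3 - 20*x**2 - 8*x + 4.
Integrate each monomial from 0 to 4 using ∫_0^4 c·x^n dx = c·4^(n+1)/(n+1):
  ∫_0^4 u(x)^2 dx = ∫_0^4 (4*x^6 + 4*x^5 - 7*x^4 + 6*x^2 - 4*x + 1) dx. Term by term:
    ∫_0^4 4*x^6 dx = 65536/7;  ∫_0^4 4*x^5 dx = 8192/3;  ∫_0^4 -7*x^4 dx = -7168/5;
    ∫_0^4 6*x^2 dx = 128;  ∫_0^4 -4*x dx = -32;  ∫_0^4 1 dx = 4.
  Sum: 65536/7 + 8192/3 − 7168/5 + 128 − 32 + 4 = 1129732/105.
  ∫_0^4 u'(x)^2 dx = ∫_0^4 (36*x^4 + 24*x^3 - 20*x^2 - 8*x + 4) dx. Term by term:
    ∫_0^4 36*x^4 dx = 36864/5;  ∫_0^4 24*x^3 dx = 1536;  ∫_0^4 -20*x^2 dx = -1280/3;
    ∫_0^4 -8*x dx = -64;  ∫_0^4 4 dx = 16.
  Sum: 36864/5 + 1536 − 1280/3 − 64 + 16 = 126512/15.
Adding: ||u||_{H^1}^2 = 1129732/105 + 126512/15 = 671772/35.


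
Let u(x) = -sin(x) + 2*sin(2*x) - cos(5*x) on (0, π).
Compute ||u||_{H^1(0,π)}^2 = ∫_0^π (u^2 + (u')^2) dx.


||u||_{H^1(0,π)}^2 = 416/21 + 24*π

u'(x) = 5*sin(5*x) - cos(x) + 4*cos(2*x).
Expand u² and (u')² and integrate term by term on (0, π), using: for integers n ≥ 1, ∫_0^π sin²(nx) dx = ∫_0^π cos²(nx) dx = π/2; for n ≠ n', ∫_0^π sin(nx)sin(n'x) dx = ∫_0^π cos(nx)cos(n'x) dx = 0; and by product-to-sum, ∫_0^π sin(nx)cos(n'x) dx = ½∫_0^π [sin((n+n')x) + sin((n−n')x)] dx, which is 0 when n+n' is even and 2n/(n²−n'²) when n+n' is odd (it need not vanish on (0, π)).
  u² squared terms: (-1)²·∫cos(5x)² dx = 1·π/2 = π/2;  (-1)²·∫sin(x)² dx = 1·π/2 = π/2;  (2)²·∫sin(2x)² dx = 4·π/2 = 2*π.
  u² cross terms: 2·(-1)·(-1)·∫cos(5x)·sin(x) dx = 2·(0) = 0;  2·(-1)·(2)·∫cos(5x)·sin(2x) dx = -4·(-4/21) = 16/21;  2·(-1)·(2)·∫sin(x)·sin(2x) dx = -4·(0) = 0.
  So ∫_0^π u² dx = π/2 + π/2 + 2*π + 0 + 16/21 + 0 = 16/21 + 3*π.
  (u')² squared terms: (-1)²·∫cos(x)² dx = 1·π/2 = π/2;  (4)²·∫cos(2x)² dx = 16·π/2 = 8*π;  (5)²·∫sin(5x)² dx = 25·π/2 = 25*π/2.
  (u')² cross terms: 2·(-1)·(4)·∫cos(x)·cos(2x) dx = -8·(0) = 0;  2·(-1)·(5)·∫cos(x)·sin(5x) dx = -10·(0) = 0;  2·(4)·(5)·∫cos(2x)·sin(5x) dx = 40·(10/21) = 400/21.
  So ∫_0^π (u')² dx = π/2 + 8*π + 25*π/2 + 0 + 0 + 400/21 = 400/21 + 21*π.
||u||_{H^1}^2 = (16/21 + 3*π) + (400/21 + 21*π) = 416/21 + 24*π.


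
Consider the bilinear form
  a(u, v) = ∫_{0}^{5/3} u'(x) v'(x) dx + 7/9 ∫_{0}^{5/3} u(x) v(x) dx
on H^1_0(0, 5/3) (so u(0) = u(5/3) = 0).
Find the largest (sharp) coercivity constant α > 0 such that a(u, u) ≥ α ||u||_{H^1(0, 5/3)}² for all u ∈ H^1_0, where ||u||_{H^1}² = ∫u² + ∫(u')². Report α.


α = (175 + 81*π^2)/(9*(25 + 9*π^2))

Coercivity of a(·,·) on H^1_0(0, 5/3) means a(u, u) ≥ α ||u||_{H^1}² for every u ∈ H^1_0.
The interval has length L = 5/3, and Poincaré/coercivity depend only on L. Here a(u, u) = ∫(u')² + (7/9)·∫u².
Here 0 < c = 7/9 < 1. The condition a(u,u) ≥ α||u||_{H^1}² reads (1−α)∫(u')² ≥ (α−c)∫u². Any admissible α is ≤ 1 (rapidly oscillating u have ∫u²/∫(u')² → 0), and α = 1 would force 0 ≥ (1−c)∫u², impossible since c < 1; so 1−α > 0. By the sharp Poincaré inequality on H^1_0 of an interval of length L, ∫(u')² ≥ (π/L)²∫u² with equality for the first sine mode sin(π(x−x₀)/L) (x₀ the left endpoint), so the inequality holds for all u iff (1−α)(π/L)² ≥ α − c, i.e. α ≤ ((π/L)² + c)/((π/L)² + 1) = (1 + c(L/π)²)/(1 + (L/π)²). With (π/L)² = 9*π^2/25 and c = 7/9, the largest admissible constant is α = ((π/L)² + c)/((π/L)² + 1).
Simplifying, α = (175 + 81*π^2)/(9*(25 + 9*π^2)).


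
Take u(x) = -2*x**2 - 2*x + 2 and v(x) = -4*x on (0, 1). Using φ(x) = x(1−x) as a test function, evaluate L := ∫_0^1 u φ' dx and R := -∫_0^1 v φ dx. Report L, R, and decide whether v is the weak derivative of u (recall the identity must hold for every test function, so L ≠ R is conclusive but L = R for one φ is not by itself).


LHS = 2/3, RHS = 1/3. No, v is not the weak derivative of u.

u(x) = -2*x**2 - 2*x + 2, classical derivative u'(x) = -4*x - 2.
φ(x) = x(1−x), so φ'(x) = 1 - 2*x.
Note φ(0) = φ(1) = 0, so the boundary term u·φ vanishes.
LHS = ∫_0^1 u(x) φ'(x) dx = ∫_0^1 (4*x^3 + 2*x^2 - 6*x + 2) dx. Term by term:
  ∫_0^1 4*x^3 dx = 1;  ∫_0^1 2*x^2 dx = 2/3;  ∫_0^1 -6*x dx = -3;
  ∫_0^1 2 dx = 2.
Sum: 1 + 2/3 − 3 + 2 = 2/3.
So LHS = 2/3.
∫_0^1 v(x) φ(x) dx = ∫_0^1 (4*x^3 - 4*x^2) dx. Term by term:
  ∫_0^1 4*x^3 dx = 1;  ∫_0^1 -4*x^2 dx = -4/3.
Sum: 1 − 4/3 = -1/3.
So RHS = -∫_0^1 v(x) φ(x) dx = 1/3.
LHS − RHS = 1/3 ≠ 0, so the identity fails.
(For a valid weak derivative the identity must hold for EVERY test function, in particular this one. The failure shows v is NOT the weak derivative of u.)
Correct weak derivative would be u'(x) = -4*x - 2.


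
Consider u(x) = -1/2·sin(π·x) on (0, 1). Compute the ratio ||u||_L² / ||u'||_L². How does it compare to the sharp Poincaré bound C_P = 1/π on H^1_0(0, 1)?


||u||_L² / ||u'||_L² = 1/π = C_P.

u(x) = -1/2·sin(π·x), so u'(x) = -π*cos(π*x)/2.
Writing u(x) = A·sin(kπx/L) with A = -1/2 and k = 1, use ∫_0^L sin²(kπx/L) dx = L/2 and ∫_0^L cos²(kπx/L) dx = L/2.
u² = 1/4·sin²(π·x) and (u')² = π^2/4·cos²(π·x), and each of sin², cos² integrates to L/2 = 1/2 over (0, 1).
∫_0^1 u² dx = 1/8, so ||u||_L² = sqrt(2)/4.
∫_0^1 (u')² dx = π^2/8, so ||u'||_L² = sqrt(2)*π/4.
Ratio ||u||_L² / ||u'||_L² = 1/π.
Sharp Poincaré constant on H^1_0(0, 1) is C_P = L/π = 1/π, achieved by sin(π·x).
This is the k = 1 eigenfunction (up to amplitude), so the ratio equals the sharp Poincaré constant exactly.


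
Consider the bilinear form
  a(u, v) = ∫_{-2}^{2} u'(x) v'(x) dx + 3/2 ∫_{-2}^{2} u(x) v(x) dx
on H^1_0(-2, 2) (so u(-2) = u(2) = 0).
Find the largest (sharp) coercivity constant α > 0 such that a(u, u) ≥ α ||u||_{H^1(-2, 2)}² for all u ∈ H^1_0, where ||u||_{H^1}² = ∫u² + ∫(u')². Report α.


α = 1

Coercivity of a(·,·) on H^1_0(-2, 2) means a(u, u) ≥ α ||u||_{H^1}² for every u ∈ H^1_0.
The interval has length L = 4, and Poincaré/coercivity depend only on L. Here a(u, u) = ∫(u')² + (3/2)·∫u².
Here c = 3/2 ≥ 1, so a(u,u) = ∫(u')² + c∫u² ≥ ∫(u')² + ∫u² = ||u||_{H^1}², i.e. α = 1 works. No larger α is possible: a(u,u) ≥ α||u||_{H^1}² means (1−α)∫(u')² ≥ (α−c)∫u², and for the modes u_n = sin(nπ(x−x₀)/L) (x₀ the left endpoint) one has ∫u_n²/∫(u_n')² = (L/(nπ))² → 0, so a(u_n,u_n)/||u_n||_{H^1}² → 1. Hence the optimal constant is α = 1.
Therefore α = 1.


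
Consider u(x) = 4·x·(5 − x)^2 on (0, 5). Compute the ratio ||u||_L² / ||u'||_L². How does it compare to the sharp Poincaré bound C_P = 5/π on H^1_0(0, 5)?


||u||_L² / ||u'||_L² = 5*sqrt(14)/14 < C_P = 5/π.

u(x) = 4·x·(5 − x)^2, so u'(x) = 4*(x - 5)*(3*x - 5).
u(x) = 4·x·(5 − x)^2 vanishes at x = 0 and x = 5, so u ∈ H^1_0(0, 5). Differentiate via the product rule and integrate the resulting polynomials term by term.
  ∫_0^5 u² dx = ∫_0^5 (16*x^6 - 320*x^5 + 2400*x^4 - 8000*x^3 + 10000*x^2) dx. Term by term:
    ∫_0^5 16*x^6 dx = 1250000/7;  ∫_0^5 -320*x^5 dx = -2500000/3;  ∫_0^5 2400*x^4 dx = 1500000;
    ∫_0^5 -8000*x^3 dx = -1250000;  ∫_0^5 10000*x^2 dx = 1250000/3.
  Sum: 1250000/7 − 2500000/3 + 1500000 − 1250000 + 1250000/3 = 250000/21.
  ∫_0^5 (u')² dx = ∫_0^5 (144*x^4 - 1920*x^3 + 8800*x^2 - 16000*x + 10000) dx. Term by term:
    ∫_0^5 144*x^4 dx = 90000;  ∫_0^5 -1920*x^3 dx = -300000;  ∫_0^5 8800*x^2 dx = 1100000/3;
    ∫_0^5 -16000*x dx = -200000;  ∫_0^5 10000 dx = 50000.
  Sum: 90000 − 300000 + 1100000/3 − 200000 + 50000 = 20000/3.
∫_0^5 u² dx = 250000/21, so ||u||_L² = 500*sqrt(21)/21.
∫_0^5 (u')² dx = 20000/3, so ||u'||_L² = 100*sqrt(6)/3.
Ratio ||u||_L² / ||u'||_L² = 5*sqrt(14)/14.
Sharp Poincaré constant on H^1_0(0, 5) is C_P = L/π = 5/π, achieved by sin(π/5·x).
A polynomial bump cannot attain the sharp Poincaré constant (only the first sine eigenfunction does), so the ratio is strictly less than C_P, consistent with ||u||_L² ≤ C_P ||u'||_L².


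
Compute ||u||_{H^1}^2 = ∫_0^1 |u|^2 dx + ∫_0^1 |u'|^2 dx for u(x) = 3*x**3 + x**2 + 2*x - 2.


||u||_{H^1}^2 = 5189/105

The H^1 norm (squared) on an interval (0, L) is
  ||u||_{H^1}^2 = ∫_0^L u(x)^2 dx + ∫_0^L u'(x)^2 dx.
Compute u'(x) = 9*x**2 + 2*x + 2.
Then u(x)^2 = 9*x**6 + 6*x**5 + 13*x**4 - 8*x**3 - 8*x + 4 and u'(x)^2 = 81*x**4 + 36*x**3 + 40*x**2 + 8*x + 4.
Integrate each monomial from 0 to 1 using ∫_0^1 c·x^n dx = c·1^(n+1)/(n+1):
  ∫_0^1 u(x)^2 dx = ∫_0^1 (9*x^6 + 6*x^5 + 13*x^4 - 8*x^3 - 8*x + 4) dx. Term by term:
    ∫_0^1 9*x^6 dx = 9/7;  ∫_0^1 6*x^5 dx = 1;  ∫_0^1 13*x^4 dx = 13/5;
    ∫_0^1 -8*x^3 dx = -2;  ∫_0^1 -8*x dx = -4;  ∫_0^1 4 dx = 4.
  Sum: 9/7 + 1 + 13/5 − 2 − 4 + 4 = 101/35.
  ∫_0^1 u'(x)^2 dx = ∫_0^1 (81*x^4 + 36*x^3 + 40*x^2 + 8*x + 4) dx. Term by term:
    ∫_0^1 81*x^4 dx = 81/5;  ∫_0^1 36*x^3 dx = 9;  ∫_0^1 40*x^2 dx = 40/3;
    ∫_0^1 8*x dx = 4;  ∫_0^1 4 dx = 4.
  Sum: 81/5 + 9 + 40/3 + 4 + 4 = 698/15.
Adding: ||u||_{H^1}^2 = 101/35 + 698/15 = 5189/105.


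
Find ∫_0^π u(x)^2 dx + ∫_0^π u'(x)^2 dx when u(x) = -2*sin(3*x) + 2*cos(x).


||u||_{H^1(0,π)}^2 = 24*π

u'(x) = -2*sin(x) - 6*cos(3*x).
Expand u² and (u')² and integrate term by term on (0, π), using: for integers n ≥ 1, ∫_0^π sin²(nx) dx = ∫_0^π cos²(nx) dx = π/2; for n ≠ n', ∫_0^π sin(nx)sin(n'x) dx = ∫_0^π cos(nx)cos(n'x) dx = 0; and by product-to-sum, ∫_0^π sin(nx)cos(n'x) dx = ½∫_0^π [sin((n+n')x) + sin((n−n')x)] dx, which is 0 when n+n' is even and 2n/(n²−n'²) when n+n' is odd (it need not vanish on (0, π)).
  u² squared terms: (-2)²·∫sin(3x)² dx = 4·π/2 = 2*π;  (2)²·∫cos(x)² dx = 4·π/2 = 2*π.
  u² cross terms: 2·(-2)·(2)·∫sin(3x)·cos(x) dx = -8·(0) = 0.
  So ∫_0^π u² dx = 2*π + 2*π + 0 = 4*π.
  (u')² squared terms: (-6)²·∫cos(3x)² dx = 36·π/2 = 18*π;  (-2)²·∫sin(x)² dx = 4·π/2 = 2*π.
  (u')² cross terms: 2·(-6)·(-2)·∫cos(3x)·sin(x) dx = 24·(0) = 0.
  So ∫_0^π (u')² dx = 18*π + 2*π + 0 = 20*π.
||u||_{H^1}^2 = (4*π) + (20*π) = 24*π.


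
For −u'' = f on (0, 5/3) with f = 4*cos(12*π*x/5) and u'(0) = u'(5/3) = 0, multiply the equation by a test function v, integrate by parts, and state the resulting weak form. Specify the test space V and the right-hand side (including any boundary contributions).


V = H^1(0, 5/3) (no boundary constraint on v; u is determined up to an additive constant); weak form: ∫_0^5/3 u'v' dx = ∫_0^5/3 (4*cos(12*π*x/5)) v dx for all v ∈ V.

Multiply both sides by a test function v and integrate from 0 to 5/3:
  ∫_0^5/3 −u''(x) v(x) dx = ∫_0^5/3 f(x) v(x) dx.
Integrate the LHS by parts once:
  ∫_0^5/3 −u'' v dx = −[u'(x) v(x)]_0^5/3 + ∫_0^5/3 u'(x) v'(x) dx.
Thus ∫_0^5/3 u'(x) v'(x) dx = ∫_0^5/3 f(x) v(x) dx + [u'(x) v(x)]_0^5/3.
Choose V so that boundary terms are either known or forced to vanish.
u has homogeneous Neumann: u'(0) = u'(5/3) = 0. So [u' v]_0^5/3 = 0·v(5/3) − 0·v(0) = 0 for any v; take V = H^1(0, 5/3).
Weak formulation: find u (satisfying any essential BC) such that ∫_0^5/3 u'(x) v'(x) dx = ∫_0^5/3 f v dx for all v ∈ V (homogeneous Neumann, so boundary terms vanish).
Substituting f(x) = 4*cos(12*π*x/5), the right-hand side is ∫_0^5/3 (4*cos(12*π*x/5)) v dx.
Compatibility check (pure Neumann): taking v ≡ 1 ∈ V gives 0 = ∫_0^5/3 f dx + (0) − (0), i.e. ∫_0^5/3 f dx must equal u'(0) − u'(5/3) = 0. Indeed ∫_0^5/3 (4*cos(12*π*x/5)) dx = 0, so the data are compatible. The solution is then unique only up to an additive constant (fix it e.g. by requiring ∫_0^5/3 u dx = 0).


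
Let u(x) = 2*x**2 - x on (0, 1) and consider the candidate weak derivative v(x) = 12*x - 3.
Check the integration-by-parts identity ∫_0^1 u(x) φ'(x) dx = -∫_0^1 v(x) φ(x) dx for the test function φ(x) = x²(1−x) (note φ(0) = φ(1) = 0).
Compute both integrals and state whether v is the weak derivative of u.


LHS = -7/60, RHS = -7/20. No, v is not the weak derivative of u.

u(x) = 2*x**2 - x, classical derivative u'(x) = 4*x - 1.
φ(x) = x²(1−x), so φ'(x) = x*(2 - 3*x).
Note φ(0) = φ(1) = 0, so the boundary term u·φ vanishes.
LHS = ∫_0^1 u(x) φ'(x) dx = ∫_0^1 (-6*x^4 + 7*x^3 - 2*x^2) dx. Term by term:
  ∫_0^1 -6*x^4 dx = -6/5;  ∫_0^1 7*x^3 dx = 7/4;  ∫_0^1 -2*x^2 dx = -2/3.
Sum: -6/5 + 7/4 − 2/3 = -7/60.
So LHS = -7/60.
∫_0^1 v(x) φ(x) dx = ∫_0^1 (-12*x^4 + 15*x^3 - 3*x^2) dx. Term by term:
  ∫_0^1 -12*x^4 dx = -12/5;  ∫_0^1 15*x^3 dx = 15/4;  ∫_0^1 -3*x^2 dx = -1.
Sum: -12/5 + 15/4 − 1 = 7/20.
So RHS = -∫_0^1 v(x) φ(x) dx = -7/20.
LHS − RHS = 7/30 ≠ 0, so the identity fails.
(For a valid weak derivative the identity must hold for EVERY test function, in particular this one. The failure shows v is NOT the weak derivative of u.)
Correct weak derivative would be u'(x) = 4*x - 1.


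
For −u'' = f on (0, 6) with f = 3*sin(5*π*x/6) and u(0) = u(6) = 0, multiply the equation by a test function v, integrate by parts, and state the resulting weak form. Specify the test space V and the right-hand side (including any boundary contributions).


V = H^1_0(0, 6) (so v(0) = v(6) = 0); weak form: ∫_0^6 u'v' dx = ∫_0^6 (3*sin(5*π*x/6)) v dx for all v ∈ V.

Multiply both sides by a test function v and integrate from 0 to 6:
  ∫_0^6 −u''(x) v(x) dx = ∫_0^6 f(x) v(x) dx.
Integrate the LHS by parts once:
  ∫_0^6 −u'' v dx = −[u'(x) v(x)]_0^6 + ∫_0^6 u'(x) v'(x) dx.
Thus ∫_0^6 u'(x) v'(x) dx = ∫_0^6 f(x) v(x) dx + [u'(x) v(x)]_0^6.
Choose V so that boundary terms are either known or forced to vanish.
u is Dirichlet: u(0) = u(6) = 0. Let V = H^1_0(0, 6); then v(0) = v(6) = 0, and [u' v]_0^6 = 0.
Weak formulation: find u (satisfying any essential BC) such that ∫_0^6 u'(x) v'(x) dx = ∫_0^6 f v dx for all v ∈ V.
Substituting f(x) = 3*sin(5*π*x/6), the right-hand side is ∫_0^6 (3*sin(5*π*x/6)) v dx.


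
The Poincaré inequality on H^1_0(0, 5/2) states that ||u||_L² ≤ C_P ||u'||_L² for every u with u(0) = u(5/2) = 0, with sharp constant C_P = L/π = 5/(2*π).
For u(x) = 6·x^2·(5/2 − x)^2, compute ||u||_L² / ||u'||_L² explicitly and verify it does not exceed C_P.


||u||_L² / ||u'||_L² = 5*sqrt(3)/12 < C_P = 5/(2*π).

u(x) = 6·x^2·(5/2 − x)^2, so u'(x) = 3*x*(2*x - 5)*(4*x - 5).
u(x) = 6·x^2·(5/2 − x)^2 vanishes at x = 0 and x = 5/2, so u ∈ H^1_0(0, 5/2). Differentiate via the product rule and integrate the resulting polynomials term by term.
  ∫_0^5/2 u² dx = ∫_0^5/2 (36*x^8 - 360*x^7 + 1350*x^6 - 2250*x^5 + 5625*x^4/4) dx. Term by term:
    ∫_0^5/2 36*x^8 dx = 1953125/128;  ∫_0^5/2 -360*x^7 dx = -17578125/256;  ∫_0^5/2 1350*x^6 dx = 52734375/448;
    ∫_0^5/2 -2250*x^5 dx = -5859375/64;  ∫_0^5/2 5625*x^4/4 dx = 3515625/128.
  Sum: 1953125/128 − 17578125/256 + 52734375/448 − 5859375/64 + 3515625/128 = 390625/1792.
  ∫_0^5/2 (u')² dx = ∫_0^5/2 (576*x^6 - 4320*x^5 + 11700*x^4 - 13500*x^3 + 5625*x^2) dx. Term by term:
    ∫_0^5/2 576*x^6 dx = 703125/14;  ∫_0^5/2 -4320*x^5 dx = -703125/4;  ∫_0^5/2 11700*x^4 dx = 1828125/8;
    ∫_0^5/2 -13500*x^3 dx = -2109375/16;  ∫_0^5/2 5625*x^2 dx = 234375/8.
  Sum: 703125/14 − 703125/4 + 1828125/8 − 2109375/16 + 234375/8 = 46875/112.
∫_0^5/2 u² dx = 390625/1792, so ||u||_L² = 625*sqrt(7)/112.
∫_0^5/2 (u')² dx = 46875/112, so ||u'||_L² = 125*sqrt(21)/28.
Ratio ||u||_L² / ||u'||_L² = 5*sqrt(3)/12.
Sharp Poincaré constant on H^1_0(0, 5/2) is C_P = L/π = 5/(2*π), achieved by sin(2*π/5·x).
A polynomial bump cannot attain the sharp Poincaré constant (only the first sine eigenfunction does), so the ratio is strictly less than C_P, consistent with ||u||_L² ≤ C_P ||u'||_L².


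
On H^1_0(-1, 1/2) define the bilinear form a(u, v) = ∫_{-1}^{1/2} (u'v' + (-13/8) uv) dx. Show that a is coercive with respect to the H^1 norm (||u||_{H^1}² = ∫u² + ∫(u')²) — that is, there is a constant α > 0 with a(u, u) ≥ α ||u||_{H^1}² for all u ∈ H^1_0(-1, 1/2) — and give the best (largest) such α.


α = (-117 + 32*π^2)/(8*(9 + 4*π^2))

Coercivity of a(·,·) on H^1_0(-1, 1/2) means a(u, u) ≥ α ||u||_{H^1}² for every u ∈ H^1_0.
The interval has length L = 3/2, and Poincaré/coercivity depend only on L. Here a(u, u) = ∫(u')² + (-13/8)·∫u².
Here c = -13/8 < 0 with |c| < (π/L)² = 4*π^2/9, so coercivity still holds. The condition a(u,u) ≥ α||u||_{H^1}² reads (1−α)∫(u')² ≥ (α−c)∫u². Any admissible α is ≤ 1 (rapidly oscillating u have ∫u²/∫(u')² → 0), and α = 1 would force 0 ≥ (1−c)∫u², impossible since c < 1; so 1−α > 0. By the sharp Poincaré inequality on H^1_0 of an interval of length L, ∫(u')² ≥ (π/L)²∫u² with equality for the first sine mode sin(π(x−x₀)/L) (x₀ the left endpoint), so the inequality holds for all u iff (1−α)(π/L)² ≥ α − c, i.e. α ≤ ((π/L)² + c)/((π/L)² + 1) = (1 + c(L/π)²)/(1 + (L/π)²). (Direct route, valid since c ≤ 0: Poincaré gives c∫u² ≥ c(L/π)²∫(u')², so a(u,u) ≥ (1 + c(L/π)²)∫(u')², while ||u||_{H^1}² ≤ (1 + (L/π)²)∫(u')²; dividing yields the same α.) With (π/L)² = 4*π^2/9 and c = -13/8, the largest admissible constant is α = ((π/L)² + c)/((π/L)² + 1).
Simplifying, α = (-117 + 32*π^2)/(8*(9 + 4*π^2)).


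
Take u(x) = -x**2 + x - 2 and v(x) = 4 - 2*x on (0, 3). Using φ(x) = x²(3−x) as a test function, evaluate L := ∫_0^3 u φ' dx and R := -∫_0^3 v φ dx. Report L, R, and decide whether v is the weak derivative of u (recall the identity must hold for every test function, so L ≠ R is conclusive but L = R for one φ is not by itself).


LHS = 351/20, RHS = -27/10. No, v is not the weak derivative of u.

u(x) = -x**2 + x - 2, classical derivative u'(x) = 1 - 2*x.
φ(x) = x²(3−x), so φ'(x) = 3*x*(2 - x).
Note φ(0) = φ(3) = 0, so the boundary term u·φ vanishes.
LHS = ∫_0^3 u(x) φ'(x) dx = ∫_0^3 (3*x^4 - 9*x^3 + 12*x^2 - 12*x) dx. Term by term:
  ∫_0^3 3*x^4 dx = 729/5;  ∫_0^3 -9*x^3 dx = -729/4;  ∫_0^3 12*x^2 dx = 108;
  ∫_0^3 -12*x dx = -54.
Sum: 729/5 − 729/4 + 108 − 54 = 351/20.
So LHS = 351/20.
∫_0^3 v(x) φ(x) dx = ∫_0^3 (2*x^4 - 10*x^3 + 12*x^2) dx. Term by term:
  ∫_0^3 2*x^4 dx = 486/5;  ∫_0^3 -10*x^3 dx = -405/2;  ∫_0^3 12*x^2 dx = 108.
Sum: 486/5 − 405/2 + 108 = 27/10.
So RHS = -∫_0^3 v(x) φ(x) dx = -27/10.
LHS − RHS = 81/4 ≠ 0, so the identity fails.
(For a valid weak derivative the identity must hold for EVERY test function, in particular this one. The failure shows v is NOT the weak derivative of u.)
Correct weak derivative would be u'(x) = 1 - 2*x.


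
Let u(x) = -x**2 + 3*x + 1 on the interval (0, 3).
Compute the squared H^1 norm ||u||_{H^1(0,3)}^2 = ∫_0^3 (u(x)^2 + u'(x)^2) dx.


||u||_{H^1}^2 = 291/10

The H^1 norm (squared) on an interval (0, L) is
  ||u||_{H^1}^2 = ∫_0^L u(x)^2 dx + ∫_0^L u'(x)^2 dx.
Compute u'(x) = 3 - 2*x.
Then u(x)^2 = x**4 - 6*x**3 + 7*x**2 + 6*x + 1 and u'(x)^2 = 4*x**2 - 12*x + 9.
Integrate each monomial from 0 to 3 using ∫_0^3 c·x^n dx = c·3^(n+1)/(n+1):
  ∫_0^3 u(x)^2 dx = ∫_0^3 (x^4 - 6*x^3 + 7*x^2 + 6*x + 1) dx. Term by term:
    ∫_0^3 x^4 dx = 243/5;  ∫_0^3 -6*x^3 dx = -243/2;  ∫_0^3 7*x^2 dx = 63;
    ∫_0^3 6*x dx = 27;  ∫_0^3 1 dx = 3.
  Sum: 243/5 − 243/2 + 63 + 27 + 3 = 201/10.
  ∫_0^3 u'(x)^2 dx = ∫_0^3 (4*x^2 - 12*x + 9) dx. Term by term:
    ∫_0^3 4*x^2 dx = 36;  ∫_0^3 -12*x dx = -54;  ∫_0^3 9 dx = 27.
  Sum: 36 − 54 + 27 = 9.
Adding: ||u||_{H^1}^2 = 201/10 + 9 = 291/10.


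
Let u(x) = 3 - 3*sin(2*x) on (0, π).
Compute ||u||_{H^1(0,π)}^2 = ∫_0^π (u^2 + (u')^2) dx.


||u||_{H^1(0,π)}^2 = 63*π/2

u'(x) = -6*cos(2*x).
Expand u² and (u')² and integrate term by term on (0, π), using: for integers n ≥ 1, ∫_0^π sin²(nx) dx = ∫_0^π cos²(nx) dx = π/2; for n ≠ n', ∫_0^π sin(nx)sin(n'x) dx = ∫_0^π cos(nx)cos(n'x) dx = 0; and by product-to-sum, ∫_0^π sin(nx)cos(n'x) dx = ½∫_0^π [sin((n+n')x) + sin((n−n')x)] dx, which is 0 when n+n' is even and 2n/(n²−n'²) when n+n' is odd (it need not vanish on (0, π)). For the constant mode: ∫_0^π 1 dx = π, ∫_0^π cos(nx) dx = 0, ∫_0^π sin(nx) dx = (1−(−1)^n)/n.
  u² squared terms: (3)²·∫1 dx = 9·π = 9*π;  (-3)²·∫sin(2x)² dx = 9·π/2 = 9*π/2.
  u² cross terms: 2·(3)·(-3)·∫1·sin(2x) dx = -18·(0) = 0.
  So ∫_0^π u² dx = 9*π + 9*π/2 + 0 = 27*π/2.
  (u')² squared terms: (-6)²·∫cos(2x)² dx = 36·π/2 = 18*π.
  So ∫_0^π (u')² dx = 18*π.
||u||_{H^1}^2 = (27*π/2) + (18*π) = 63*π/2.


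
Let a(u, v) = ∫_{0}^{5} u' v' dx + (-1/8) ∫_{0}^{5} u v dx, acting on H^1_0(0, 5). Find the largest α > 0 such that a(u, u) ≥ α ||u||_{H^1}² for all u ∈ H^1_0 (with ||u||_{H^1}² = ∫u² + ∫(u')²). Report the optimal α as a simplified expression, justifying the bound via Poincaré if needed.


α = (-25/8 + π^2)/(π^2 + 25)

Coercivity of a(·,·) on H^1_0(0, 5) means a(u, u) ≥ α ||u||_{H^1}² for every u ∈ H^1_0.
The interval has length L = 5, and Poincaré/coercivity depend only on L. Here a(u, u) = ∫(u')² + (-1/8)·∫u².
Here c = -1/8 < 0 with |c| < (π/L)² = π^2/25, so coercivity still holds. The condition a(u,u) ≥ α||u||_{H^1}² reads (1−α)∫(u')² ≥ (α−c)∫u². Any admissible α is ≤ 1 (rapidly oscillating u have ∫u²/∫(u')² → 0), and α = 1 would force 0 ≥ (1−c)∫u², impossible since c < 1; so 1−α > 0. By the sharp Poincaré inequality on H^1_0 of an interval of length L, ∫(u')² ≥ (π/L)²∫u² with equality for the first sine mode sin(π(x−x₀)/L) (x₀ the left endpoint), so the inequality holds for all u iff (1−α)(π/L)² ≥ α − c, i.e. α ≤ ((π/L)² + c)/((π/L)² + 1) = (1 + c(L/π)²)/(1 + (L/π)²). (Direct route, valid since c ≤ 0: Poincaré gives c∫u² ≥ c(L/π)²∫(u')², so a(u,u) ≥ (1 + c(L/π)²)∫(u')², while ||u||_{H^1}² ≤ (1 + (L/π)²)∫(u')²; dividing yields the same α.) With (π/L)² = π^2/25 and c = -1/8, the largest admissible constant is α = ((π/L)² + c)/((π/L)² + 1).
Simplifying, α = (-25/8 + π^2)/(π^2 + 25).


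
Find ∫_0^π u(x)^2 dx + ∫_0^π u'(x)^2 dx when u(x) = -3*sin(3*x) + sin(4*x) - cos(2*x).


||u||_{H^1(0,π)}^2 = 36 + 56*π

u'(x) = 2*sin(2*x) - 9*cos(3*x) + 4*cos(4*x).
Expand u² and (u')² and integrate term by term on (0, π), using: for integers n ≥ 1, ∫_0^π sin²(nx) dx = ∫_0^π cos²(nx) dx = π/2; for n ≠ n', ∫_0^π sin(nx)sin(n'x) dx = ∫_0^π cos(nx)cos(n'x) dx = 0; and by product-to-sum, ∫_0^π sin(nx)cos(n'x) dx = ½∫_0^π [sin((n+n')x) + sin((n−n')x)] dx, which is 0 when n+n' is even and 2n/(n²−n'²) when n+n' is odd (it need not vanish on (0, π)).
  u² squared terms: (-1)²·∫cos(2x)² dx = 1·π/2 = π/2;  (-3)²·∫sin(3x)² dx = 9·π/2 = 9*π/2;  (1)²·∫sin(4x)² dx = 1·π/2 = π/2.
  u² cross terms: 2·(-1)·(-3)·∫cos(2x)·sin(3x) dx = 6·(6/5) = 36/5;  2·(-1)·(1)·∫cos(2x)·sin(4x) dx = -2·(0) = 0;  2·(-3)·(1)·∫sin(3x)·sin(4x) dx = -6·(0) = 0.
  So ∫_0^π u² dx = π/2 + 9*π/2 + π/2 + 36/5 + 0 + 0 = 36/5 + 11*π/2.
  (u')² squared terms: (-9)²·∫cos(3x)² dx = 81·π/2 = 81*π/2;  (2)²·∫sin(2x)² dx = 4·π/2 = 2*π;  (4)²·∫cos(4x)² dx = 16·π/2 = 8*π.
  (u')² cross terms: 2·(-9)·(2)·∫cos(3x)·sin(2x) dx = -36·(-4/5) = 144/5;  2·(-9)·(4)·∫cos(3x)·cos(4x) dx = -72·(0) = 0;  2·(2)·(4)·∫sin(2x)·cos(4x) dx = 16·(0) = 0.
  So ∫_0^π (u')² dx = 81*π/2 + 2*π + 8*π + 144/5 + 0 + 0 = 144/5 + 101*π/2.
||u||_{H^1}^2 = (36/5 + 11*π/2) + (144/5 + 101*π/2) = 36 + 56*π.


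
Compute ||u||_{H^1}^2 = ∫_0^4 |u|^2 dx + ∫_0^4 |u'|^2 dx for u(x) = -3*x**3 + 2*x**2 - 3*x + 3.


||u||_{H^1}^2 = 3057272/105

The H^1 norm (squared) on an interval (0, L) is
  ||u||_{H^1}^2 = ∫_0^L u(x)^2 dx + ∫_0^L u'(x)^2 dx.
Compute u'(x) = -9*x**2 + 4*x - 3.
Then u(x)^2 = 9*x**6 - 12*x**5 + 22*x**4 - 30*x**3 + 21*x**2 - 18*x + 9 and u'(x)^2 = 81*x**4 - 72*x**3 + 70*x**2 - 24*x + 9.
Integrate each monomial from 0 to 4 using ∫_0^4 c·x^n dx = c·4^(n+1)/(n+1):
  ∫_0^4 u(x)^2 dx = ∫_0^4 (9*x^6 - 12*x^5 + 22*x^4 - 30*x^3 + 21*x^2 - 18*x + 9) dx. Term by term:
    ∫_0^4 9*x^6 dx = 147456/7;  ∫_0^4 -12*x^5 dx = -8192;  ∫_0^4 22*x^4 dx = 22528/5;
    ∫_0^4 -30*x^3 dx = -1920;  ∫_0^4 21*x^2 dx = 448;  ∫_0^4 -18*x dx = -144;
    ∫_0^4 9 dx = 36.
  Sum: 147456/7 − 8192 + 22528/5 − 1920 + 448 − 144 + 36 = 552956/35.
  ∫_0^4 u'(x)^2 dx = ∫_0^4 (81*x^4 - 72*x^3 + 70*x^2 - 24*x + 9) dx. Term by term:
    ∫_0^4 81*x^4 dx = 82944/5;  ∫_0^4 -72*x^3 dx = -4608;  ∫_0^4 70*x^2 dx = 4480/3;
    ∫_0^4 -24*x dx = -192;  ∫_0^4 9 dx = 36.
  Sum: 82944/5 − 4608 + 4480/3 − 192 + 36 = 199772/15.
Adding: ||u||_{H^1}^2 = 552956/35 + 199772/15 = 3057272/105.


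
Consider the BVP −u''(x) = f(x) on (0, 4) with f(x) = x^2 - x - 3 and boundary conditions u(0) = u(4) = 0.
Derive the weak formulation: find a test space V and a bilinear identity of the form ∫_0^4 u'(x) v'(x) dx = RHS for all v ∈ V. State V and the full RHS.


V = H^1_0(0, 4) (so v(0) = v(4) = 0); weak form: ∫_0^4 u'v' dx = ∫_0^4 (x^2 - x - 3) v dx for all v ∈ V.

Multiply both sides by a test function v and integrate from 0 to 4:
  ∫_0^4 −u''(x) v(x) dx = ∫_0^4 f(x) v(x) dx.
Integrate the LHS by parts once:
  ∫_0^4 −u'' v dx = −[u'(x) v(x)]_0^4 + ∫_0^4 u'(x) v'(x) dx.
Thus ∫_0^4 u'(x) v'(x) dx = ∫_0^4 f(x) v(x) dx + [u'(x) v(x)]_0^4.
Choose V so that boundary terms are either known or forced to vanish.
u is Dirichlet: u(0) = u(4) = 0. Let V = H^1_0(0, 4); then v(0) = v(4) = 0, and [u' v]_0^4 = 0.
Weak formulation: find u (satisfying any essential BC) such that ∫_0^4 u'(x) v'(x) dx = ∫_0^4 f v dx for all v ∈ V.
Substituting f(x) = x^2 - x - 3, the right-hand side is ∫_0^4 (x^2 - x - 3) v dx.


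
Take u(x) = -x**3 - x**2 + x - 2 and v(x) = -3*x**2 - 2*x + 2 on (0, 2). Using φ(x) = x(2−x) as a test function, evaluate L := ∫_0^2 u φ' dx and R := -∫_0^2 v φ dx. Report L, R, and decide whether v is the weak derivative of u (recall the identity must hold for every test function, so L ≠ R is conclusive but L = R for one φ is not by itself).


LHS = 92/15, RHS = 24/5. No, v is not the weak derivative of u.

u(x) = -x**3 - x**2 + x - 2, classical derivative u'(x) = -3*x**2 - 2*x + 1.
φ(x) = x(2−x), so φ'(x) = 2 - 2*x.
Note φ(0) = φ(2) = 0, so the boundary term u·φ vanishes.
LHS = ∫_0^2 u(x) φ'(x) dx = ∫_0^2 (2*x^4 - 4*x^2 + 6*x - 4) dx. Term by term:
  ∫_0^2 2*x^4 dx = 64/5;  ∫_0^2 -4*x^2 dx = -32/3;  ∫_0^2 6*x dx = 12;
  ∫_0^2 -4 dx = -8.
Sum: 64/5 − 32/3 + 12 − 8 = 92/15.
So LHS = 92/15.
∫_0^2 v(x) φ(x) dx = ∫_0^2 (3*x^4 - 4*x^3 - 6*x^2 + 4*x) dx. Term by term:
  ∫_0^2 3*x^4 dx = 96/5;  ∫_0^2 -4*x^3 dx = -16;  ∫_0^2 -6*x^2 dx = -16;
  ∫_0^2 4*x dx = 8.
Sum: 96/5 − 16 − 16 + 8 = -24/5.
So RHS = -∫_0^2 v(x) φ(x) dx = 24/5.
LHS − RHS = 4/3 ≠ 0, so the identity fails.
(For a valid weak derivative the identity must hold for EVERY test function, in particular this one. The failure shows v is NOT the weak derivative of u.)
Correct weak derivative would be u'(x) = -3*x**2 - 2*x + 1.


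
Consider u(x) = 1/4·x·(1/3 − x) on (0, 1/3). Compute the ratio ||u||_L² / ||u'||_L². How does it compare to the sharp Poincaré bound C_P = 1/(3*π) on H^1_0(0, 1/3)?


||u||_L² / ||u'||_L² = sqrt(10)/30 < C_P = 1/(3*π).

u(x) = 1/4·x·(1/3 − x), so u'(x) = 1/12 - x/2.
u(x) = 1/4·x·(1/3 − x) vanishes at x = 0 and x = 1/3, so u ∈ H^1_0(0, 1/3). Differentiate via the product rule and integrate the resulting polynomials term by term.
  ∫_0^1/3 u² dx = ∫_0^1/3 (x^4/16 - x^3/24 + x^2/144) dx. Term by term:
    ∫_0^1/3 x^4/16 dx = 1/19440;  ∫_0^1/3 -x^3/24 dx = -1/7776;  ∫_0^1/3 x^2/144 dx = 1/11664.
  Sum: 1/19440 − 1/7776 + 1/11664 = 1/116640.
  ∫_0^1/3 (u')² dx = ∫_0^1/3 (x^2/4 - x/12 + 1/144) dx. Term by term:
    ∫_0^1/3 x^2/4 dx = 1/324;  ∫_0^1/3 -x/12 dx = -1/216;  ∫_0^1/3 1/144 dx = 1/432.
  Sum: 1/324 − 1/216 + 1/432 = 1/1296.
∫_0^1/3 u² dx = 1/116640, so ||u||_L² = sqrt(10)/1080.
∫_0^1/3 (u')² dx = 1/1296, so ||u'||_L² = 1/36.
Ratio ||u||_L² / ||u'||_L² = sqrt(10)/30.
Sharp Poincaré constant on H^1_0(0, 1/3) is C_P = L/π = 1/(3*π), achieved by sin(3*π·x).
A polynomial bump cannot attain the sharp Poincaré constant (only the first sine eigenfunction does), so the ratio is strictly less than C_P, consistent with ||u||_L² ≤ C_P ||u'||_L².


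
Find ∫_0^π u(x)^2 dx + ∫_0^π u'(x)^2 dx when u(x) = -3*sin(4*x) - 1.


||u||_{H^1(0,π)}^2 = 155*π/2

u'(x) = -12*cos(4*x).
Expand u² and (u')² and integrate term by term on (0, π), using: for integers n ≥ 1, ∫_0^π sin²(nx) dx = ∫_0^π cos²(nx) dx = π/2; for n ≠ n', ∫_0^π sin(nx)sin(n'x) dx = ∫_0^π cos(nx)cos(n'x) dx = 0; and by product-to-sum, ∫_0^π sin(nx)cos(n'x) dx = ½∫_0^π [sin((n+n')x) + sin((n−n')x)] dx, which is 0 when n+n' is even and 2n/(n²−n'²) when n+n' is odd (it need not vanish on (0, π)). For the constant mode: ∫_0^π 1 dx = π, ∫_0^π cos(nx) dx = 0, ∫_0^π sin(nx) dx = (1−(−1)^n)/n.
  u² squared terms: (-1)²·∫1 dx = 1·π = π;  (-3)²·∫sin(4x)² dx = 9·π/2 = 9*π/2.
  u² cross terms: 2·(-1)·(-3)·∫1·sin(4x) dx = 6·(0) = 0.
  So ∫_0^π u² dx = π + 9*π/2 + 0 = 11*π/2.
  (u')² squared terms: (-12)²·∫cos(4x)² dx = 144·π/2 = 72*π.
  So ∫_0^π (u')² dx = 72*π.
||u||_{H^1}^2 = (11*π/2) + (72*π) = 155*π/2.


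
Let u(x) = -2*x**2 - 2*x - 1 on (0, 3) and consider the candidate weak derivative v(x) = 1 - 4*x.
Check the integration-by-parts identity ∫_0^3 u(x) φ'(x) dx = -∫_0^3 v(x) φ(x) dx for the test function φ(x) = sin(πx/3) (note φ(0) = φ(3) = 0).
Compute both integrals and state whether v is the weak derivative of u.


LHS = 48/π, RHS = 30/π. No, v is not the weak derivative of u.

u(x) = -2*x**2 - 2*x - 1, classical derivative u'(x) = -4*x - 2.
φ(x) = sin(πx/3), so φ'(x) = π*cos(π*x/3)/3.
Note φ(0) = φ(3) = 0, so the boundary term u·φ vanishes.
LHS = ∫_0^3 u(x) φ'(x) dx = ∫_0^3 (-2*π*x^2*cos(π*x/3)/3 - 2*π*x*cos(π*x/3)/3 - π*cos(π*x/3)/3) dx. Term by term:
  ∫_0^3 -π*cos(π*x/3)/3 dx = 0;  ∫_0^3 -2*π*x*cos(π*x/3)/3 dx = 12/π;  ∫_0^3 -2*π*x^2*cos(π*x/3)/3 dx = 36/π.
Sum: 0 + 12/π + 36/π = 48/π.
So LHS = 48/π.
∫_0^3 v(x) φ(x) dx = ∫_0^3 (-4*x*sin(π*x/3) + sin(π*x/3)) dx. Term by term:
  ∫_0^3 -4*x*sin(π*x/3) dx = -36/π;  ∫_0^3 sin(π*x/3) dx = 6/π.
Sum: -36/π + 6/π = -30/π.
So RHS = -∫_0^3 v(x) φ(x) dx = 30/π.
LHS − RHS = 18/π ≠ 0, so the identity fails.
(For a valid weak derivative the identity must hold for EVERY test function, in particular this one. The failure shows v is NOT the weak derivative of u.)
Correct weak derivative would be u'(x) = -4*x - 2.


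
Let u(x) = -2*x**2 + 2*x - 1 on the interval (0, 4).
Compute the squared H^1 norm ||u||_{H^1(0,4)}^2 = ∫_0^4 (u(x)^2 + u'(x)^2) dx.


||u||_{H^1}^2 = 3396/5

The H^1 norm (squared) on an interval (0, L) is
  ||u||_{H^1}^2 = ∫_0^L u(x)^2 dx + ∫_0^L u'(x)^2 dx.
Compute u'(x) = 2 - 4*x.
Then u(x)^2 = 4*x**4 - 8*x**3 + 8*x**2 - 4*x + 1 and u'(x)^2 = 16*x**2 - 16*x + 4.
Integrate each monomial from 0 to 4 using ∫_0^4 c·x^n dx = c·4^(n+1)/(n+1):
  ∫_0^4 u(x)^2 dx = ∫_0^4 (4*x^4 - 8*x^3 + 8*x^2 - 4*x + 1) dx. Term by term:
    ∫_0^4 4*x^4 dx = 4096/5;  ∫_0^4 -8*x^3 dx = -512;  ∫_0^4 8*x^2 dx = 512/3;
    ∫_0^4 -4*x dx = -32;  ∫_0^4 1 dx = 4.
  Sum: 4096/5 − 512 + 512/3 − 32 + 4 = 6748/15.
  ∫_0^4 u'(x)^2 dx = ∫_0^4 (16*x^2 - 16*x + 4) dx. Term by term:
    ∫_0^4 16*x^2 dx = 1024/3;  ∫_0^4 -16*x dx = -128;  ∫_0^4 4 dx = 16.
  Sum: 1024/3 − 128 + 16 = 688/3.
Adding: ||u||_{H^1}^2 = 6748/15 + 688/3 = 3396/5.


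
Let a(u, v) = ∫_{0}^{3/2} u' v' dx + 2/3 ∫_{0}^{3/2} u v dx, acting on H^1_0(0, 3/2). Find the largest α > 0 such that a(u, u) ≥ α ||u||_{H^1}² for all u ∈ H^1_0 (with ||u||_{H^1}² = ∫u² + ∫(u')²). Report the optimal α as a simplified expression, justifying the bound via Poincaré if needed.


α = 2*(3 + 2*π^2)/(9 + 4*π^2)

Coercivity of a(·,·) on H^1_0(0, 3/2) means a(u, u) ≥ α ||u||_{H^1}² for every u ∈ H^1_0.
The interval has length L = 3/2, and Poincaré/coercivity depend only on L. Here a(u, u) = ∫(u')² + (2/3)·∫u².
Here 0 < c = 2/3 < 1. The condition a(u,u) ≥ α||u||_{H^1}² reads (1−α)∫(u')² ≥ (α−c)∫u². Any admissible α is ≤ 1 (rapidly oscillating u have ∫u²/∫(u')² → 0), and α = 1 would force 0 ≥ (1−c)∫u², impossible since c < 1; so 1−α > 0. By the sharp Poincaré inequality on H^1_0 of an interval of length L, ∫(u')² ≥ (π/L)²∫u² with equality for the first sine mode sin(π(x−x₀)/L) (x₀ the left endpoint), so the inequality holds for all u iff (1−α)(π/L)² ≥ α − c, i.e. α ≤ ((π/L)² + c)/((π/L)² + 1) = (1 + c(L/π)²)/(1 + (L/π)²). With (π/L)² = 4*π^2/9 and c = 2/3, the largest admissible constant is α = ((π/L)² + c)/((π/L)² + 1).
Simplifying, α = 2*(3 + 2*π^2)/(9 + 4*π^2).


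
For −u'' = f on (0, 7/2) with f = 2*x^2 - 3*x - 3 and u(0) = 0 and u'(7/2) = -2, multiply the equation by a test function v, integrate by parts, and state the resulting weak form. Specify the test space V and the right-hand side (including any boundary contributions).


V = {v ∈ H^1(0, 7/2) : v(0) = 0} (test functions vanish at x = 0 where u is specified); weak form: ∫_0^7/2 u'v' dx = ∫_0^7/2 (2*x^2 - 3*x - 3) v dx − 2·v(7/2) for all v ∈ V.

Multiply both sides by a test function v and integrate from 0 to 7/2:
  ∫_0^7/2 −u''(x) v(x) dx = ∫_0^7/2 f(x) v(x) dx.
Integrate the LHS by parts once:
  ∫_0^7/2 −u'' v dx = −[u'(x) v(x)]_0^7/2 + ∫_0^7/2 u'(x) v'(x) dx.
Thus ∫_0^7/2 u'(x) v'(x) dx = ∫_0^7/2 f(x) v(x) dx + [u'(x) v(x)]_0^7/2.
Choose V so that boundary terms are either known or forced to vanish.
Mixed BC: u(0) = 0 (Dirichlet) and u'(7/2) = -2 (Neumann). Define V = {v ∈ H^1(0, 7/2) : v(0) = 0}. Then [u' v]_0^7/2 = u'(7/2)·v(7/2) − u'(0)·0 = − 2·v(7/2).
Weak formulation: find u (satisfying any essential BC) such that ∫_0^7/2 u'(x) v'(x) dx = ∫_0^7/2 f v dx − 2·v(7/2) for all v ∈ V (Dirichlet at 0 absorbed into V; Neumann datum at x = 7/2 contributes the boundary term).
Substituting f(x) = 2*x^2 - 3*x - 3, the right-hand side is ∫_0^7/2 (2*x^2 - 3*x - 3) v dx − 2·v(7/2).
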